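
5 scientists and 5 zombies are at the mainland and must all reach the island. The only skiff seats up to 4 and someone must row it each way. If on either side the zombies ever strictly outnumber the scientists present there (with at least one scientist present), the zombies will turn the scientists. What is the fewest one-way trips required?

Counting alone: each trip to the island takes at most 4 across and each return brings at least 1 back, so after t trips out (and t−1 returns) at most 4t − (t−1) of the 10 are across; that first reaches 10 at t = 3, so at least 5 crossings are needed.
The safety rule pushes this higher. Following every safe sequence of crossings, the most of the 10 that can be at the island as the skiff arrives there on crossing 5 is 9 — never all 10.
So no plan with fewer than 7 crossings exists, and this one achieves 7:
1. 2 zombies → the island.  (the mainland: 5S 3Z; the island: 0S 2Z)
2. 1 zombie ← the mainland.  (the mainland: 5S 4Z; the island: 0S 1Z)
3. 4 zombies → the island.  (the mainland: 5S 0Z; the island: 0S 5Z)
4. 1 zombie ← the mainland.  (the mainland: 5S 1Z; the island: 0S 4Z)
5. 4 scientists → the island.  (the mainland: 1S 1Z; the island: 4S 4Z)
6. 1 scientist and 1 zombie ← the mainland.  (the mainland: 2S 2Z; the island: 3S 3Z)
7. 2 scientists and 2 zombies → the island.  (the mainland: 0S 0Z; the island: 5S 5Z)

7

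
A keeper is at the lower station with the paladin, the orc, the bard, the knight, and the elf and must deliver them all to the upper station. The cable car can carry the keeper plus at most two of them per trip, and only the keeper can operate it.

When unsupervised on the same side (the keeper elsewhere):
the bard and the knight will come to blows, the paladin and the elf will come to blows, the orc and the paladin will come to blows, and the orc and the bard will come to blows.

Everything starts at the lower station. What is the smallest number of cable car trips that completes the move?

7

Counting alone: the keeper can take at most 2 across per trip to the upper station, so moving all 5 needs at least 3 loaded trips out, with a return between consecutive ones — at least 5 crossings.
The safety rule pushes this higher. Following every safe sequence of crossings, the most of the 5 that can be at the upper station as the cable car arrives there on crossing 5 is 4 — never all 5.
So no plan with fewer than 7 crossings exists, and this one achieves 7:
1. Keeper goes to the upper station with the bard and the paladin.
2. Keeper goes back to the lower station alone.
3. Keeper goes to the upper station with the orc.
4. Keeper goes back to the lower station with the bard and the paladin.
5. Keeper goes to the upper station with the elf and the knight.
6. Keeper goes back to the lower station alone.
7. Keeper goes to the upper station with the bard and the paladin.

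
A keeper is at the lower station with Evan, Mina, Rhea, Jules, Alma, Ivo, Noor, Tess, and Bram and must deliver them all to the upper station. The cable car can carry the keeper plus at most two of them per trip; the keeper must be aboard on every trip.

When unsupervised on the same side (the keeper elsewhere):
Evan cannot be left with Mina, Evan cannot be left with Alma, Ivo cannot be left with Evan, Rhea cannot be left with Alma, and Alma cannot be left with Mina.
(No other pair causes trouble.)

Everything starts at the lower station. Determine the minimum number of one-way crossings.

Counting alone: the keeper can take at most 2 across per trip to the upper station, so moving all 9 needs at least 5 loaded trips out, with a return between consecutive ones — at least 9 crossings.
The safety rule pushes this higher. Following every safe sequence of crossings, the most of the 9 that can be at the upper station as the cable car arrives there on crossings 9, 11, 13 is 6, 7, 8 respectively — never all 9.
So no plan with fewer than 15 crossings exists, and this one achieves 15:
1. Keeper goes to the upper station with Alma and Evan.  [the lower station: Bram, Ivo, Jules, Mina, Noor, Rhea, Tess | the upper station: Alma, Evan]
2. Keeper goes back to the lower station with Evan.  [the lower station: Bram, Evan, Ivo, Jules, Mina, Noor, Rhea, Tess | the upper station: Alma]
3. Keeper goes to the upper station with Evan and Rhea.  [the lower station: Bram, Ivo, Jules, Mina, Noor, Tess | the upper station: Alma, Evan, Rhea]
4. Keeper goes back to the lower station with Alma.  [the lower station: Alma, Bram, Ivo, Jules, Mina, Noor, Tess | the upper station: Evan, Rhea]
5. Keeper goes to the upper station with Jules and Mina.  [the lower station: Alma, Bram, Ivo, Noor, Tess | the upper station: Evan, Jules, Mina, Rhea]
6. Keeper goes back to the lower station with Evan.  [the lower station: Alma, Bram, Evan, Ivo, Noor, Tess | the upper station: Jules, Mina, Rhea]
7. Keeper goes to the upper station with Evan and Ivo.  [the lower station: Alma, Bram, Noor, Tess | the upper station: Evan, Ivo, Jules, Mina, Rhea]
8. Keeper goes back to the lower station with Evan.  [the lower station: Alma, Bram, Evan, Noor, Tess | the upper station: Ivo, Jules, Mina, Rhea]
9. Keeper goes to the upper station with Evan and Noor.  [the lower station: Alma, Bram, Tess | the upper station: Evan, Ivo, Jules, Mina, Noor, Rhea]
10. Keeper goes back to the lower station with Evan.  [the lower station: Alma, Bram, Evan, Tess | the upper station: Ivo, Jules, Mina, Noor, Rhea]
11. Keeper goes to the upper station with Evan and Tess.  [the lower station: Alma, Bram | the upper station: Evan, Ivo, Jules, Mina, Noor, Rhea, Tess]
12. Keeper goes back to the lower station with Evan.  [the lower station: Alma, Bram, Evan | the upper station: Ivo, Jules, Mina, Noor, Rhea, Tess]
13. Keeper goes to the upper station with Bram and Evan.  [the lower station: Alma | the upper station: Bram, Evan, Ivo, Jules, Mina, Noor, Rhea, Tess]
14. Keeper goes back to the lower station with Evan.  [the lower station: Alma, Evan | the upper station: Bram, Ivo, Jules, Mina, Noor, Rhea, Tess]
15. Keeper goes to the upper station with Alma and Evan.  [the lower station: — | the upper station: Alma, Bram, Evan, Ivo, Jules, Mina, Noor, Rhea, Tess]

15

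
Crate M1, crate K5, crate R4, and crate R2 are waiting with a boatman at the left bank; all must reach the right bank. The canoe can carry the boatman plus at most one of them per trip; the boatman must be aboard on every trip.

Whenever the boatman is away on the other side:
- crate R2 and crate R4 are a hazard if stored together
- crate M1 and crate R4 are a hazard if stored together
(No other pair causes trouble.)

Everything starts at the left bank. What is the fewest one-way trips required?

Counting alone: the boatman can take at most 1 across per trip to the right bank, so moving all 4 needs at least 4 loaded trips out, with a return between consecutive ones — at least 7 crossings.
The safety rule pushes this higher. Following every safe sequence of crossings, the most of the 4 that can be at the right bank as the canoe arrives there on crossing 7 is 3 — never all 4.
So no plan with fewer than 9 crossings exists, and this one achieves 9:
1. Boatman goes to the right bank with crate R4.  [the left bank: crate K5, crate M1, crate R2 | the right bank: crate R4]
2. Boatman goes back to the left bank alone.  [the left bank: crate K5, crate M1, crate R2 | the right bank: crate R4]
3. Boatman goes to the right bank with crate M1.  [the left bank: crate K5, crate R2 | the right bank: crate M1, crate R4]
4. Boatman goes back to the left bank with crate R4.  [the left bank: crate K5, crate R2, crate R4 | the right bank: crate M1]
5. Boatman goes to the right bank with crate R2.  [the left bank: crate K5, crate R4 | the right bank: crate M1, crate R2]
6. Boatman goes back to the left bank alone.  [the left bank: crate K5, crate R4 | the right bank: crate M1, crate R2]
7. Boatman goes to the right bank with crate K5.  [the left bank: crate R4 | the right bank: crate K5, crate M1, crate R2]
8. Boatman goes back to the left bank alone.  [the left bank: crate R4 | the right bank: crate K5, crate M1, crate R2]
9. Boatman goes to the right bank with crate R4.  [the left bank: — | the right bank: crate K5, crate M1, crate R2, crate R4]

9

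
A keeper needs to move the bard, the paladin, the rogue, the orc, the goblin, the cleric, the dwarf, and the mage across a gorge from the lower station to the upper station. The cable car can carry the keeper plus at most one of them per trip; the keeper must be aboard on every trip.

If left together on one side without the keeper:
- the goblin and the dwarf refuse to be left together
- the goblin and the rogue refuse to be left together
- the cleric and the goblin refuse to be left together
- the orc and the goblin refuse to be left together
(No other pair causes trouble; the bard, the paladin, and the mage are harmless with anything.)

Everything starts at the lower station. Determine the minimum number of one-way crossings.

impossible

Following every safe sequence of crossings from the start, the most of the 8 that can be at the upper station as the cable car arrives there on crossings 1, 3, 5, 7, 9 is 1, 2, 3, 4, 5 respectively; the best ever achieved is 5 of 8.
From crossing 11 on, no configuration arises that was not already reachable earlier: only 88 distinct safe configurations (who is on which side, and where the cable car is) can ever be reached, none of them has everyone across, and every continuation just revisits them. So no valid plan exists.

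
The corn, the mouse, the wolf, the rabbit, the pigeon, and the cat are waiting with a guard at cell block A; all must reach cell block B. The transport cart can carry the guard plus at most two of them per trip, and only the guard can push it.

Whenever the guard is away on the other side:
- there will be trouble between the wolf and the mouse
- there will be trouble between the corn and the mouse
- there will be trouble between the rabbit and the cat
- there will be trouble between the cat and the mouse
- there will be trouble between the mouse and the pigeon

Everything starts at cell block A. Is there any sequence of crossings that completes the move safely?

1. Guard goes to cell block B with the mouse and the rabbit.
2. Guard goes back to cell block A alone.
3. Guard goes to cell block B with the corn and the wolf.
4. Guard goes back to cell block A with the mouse.
5. Guard goes to cell block B with the mouse and the pigeon.
6. Guard goes back to cell block A with the mouse.
7. Guard goes to cell block B with the cat and the mouse.

Yes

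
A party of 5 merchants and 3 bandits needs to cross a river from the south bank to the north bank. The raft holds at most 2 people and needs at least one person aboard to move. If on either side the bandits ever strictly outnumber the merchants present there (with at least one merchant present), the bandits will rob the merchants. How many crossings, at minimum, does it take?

Counting alone: each trip to the north bank takes at most 2 across and each return brings at least 1 back, so after t trips out (and t−1 returns) at most 2t − (t−1) of the 8 are across; that first reaches 8 at t = 7, so at least 13 crossings are needed.
The plan below uses exactly 13 crossings, so it is optimal:
1. 2 bandits → the north bank.  (the south bank: 5M 1B; the north bank: 0M 2B)
2. 1 bandit ← the south bank.  (the south bank: 5M 2B; the north bank: 0M 1B)
3. 2 bandits → the north bank.  (the south bank: 5M 0B; the north bank: 0M 3B)
4. 1 bandit ← the south bank.  (the south bank: 5M 1B; the north bank: 0M 2B)
5. 2 merchants → the north bank.  (the south bank: 3M 1B; the north bank: 2M 2B)
6. 1 bandit ← the south bank.  (the south bank: 3M 2B; the north bank: 2M 1B)
7. 1 merchant and 1 bandit → the north bank.  (the south bank: 2M 1B; the north bank: 3M 2B)
8. 1 bandit ← the south bank.  (the south bank: 2M 2B; the north bank: 3M 1B)
9. 2 bandits → the north bank.  (the south bank: 2M 0B; the north bank: 3M 3B)
10. 1 bandit ← the south bank.  (the south bank: 2M 1B; the north bank: 3M 2B)
11. 1 merchant and 1 bandit → the north bank.  (the south bank: 1M 0B; the north bank: 4M 3B)
12. 1 bandit ← the south bank.  (the south bank: 1M 1B; the north bank: 4M 2B)
13. 1 merchant and 1 bandit → the north bank.  (the south bank: 0M 0B; the north bank: 5M 3B)

13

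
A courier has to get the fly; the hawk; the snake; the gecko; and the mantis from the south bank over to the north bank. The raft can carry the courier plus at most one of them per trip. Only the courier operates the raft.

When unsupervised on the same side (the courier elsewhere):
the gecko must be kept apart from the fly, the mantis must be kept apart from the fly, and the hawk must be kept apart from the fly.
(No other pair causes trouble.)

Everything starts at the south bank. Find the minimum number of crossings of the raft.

Following every safe sequence of crossings from the start, the most of the 5 that can be at the north bank as the raft arrives there on crossings 1, 3, 5 is 1, 2, 3 respectively; the best ever achieved is 3 of 5.
From crossing 7 on, no configuration arises that was not already reachable earlier: only 18 distinct safe configurations (who is on which side, and where the raft is) can ever be reached, none of them has everyone across, and every continuation just revisits them. So no valid plan exists.

impossible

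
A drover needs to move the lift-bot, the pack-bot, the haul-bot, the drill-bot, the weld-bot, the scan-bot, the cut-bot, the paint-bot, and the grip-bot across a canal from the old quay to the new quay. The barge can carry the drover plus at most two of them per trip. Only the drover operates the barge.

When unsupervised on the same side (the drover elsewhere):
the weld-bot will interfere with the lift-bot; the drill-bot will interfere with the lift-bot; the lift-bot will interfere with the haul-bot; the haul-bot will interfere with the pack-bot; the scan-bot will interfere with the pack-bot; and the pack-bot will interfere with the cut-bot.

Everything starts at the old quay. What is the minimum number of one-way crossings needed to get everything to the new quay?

11

Counting alone: the drover can take at most 2 across per trip to the new quay, so moving all 9 needs at least 5 loaded trips out, with a return between consecutive ones — at least 9 crossings.
The safety rule pushes this higher. Following every safe sequence of crossings, the most of the 9 that can be at the new quay as the barge arrives there on crossing 9 is 8 — never all 9.
So no plan with fewer than 11 crossings exists, and this one achieves 11:
1. Drover goes to the new quay with the lift-bot and the pack-bot.  [the old quay: the cut-bot, the drill-bot, the grip-bot, the haul-bot, the paint-bot, the scan-bot, the weld-bot | the new quay: the lift-bot, the pack-bot]
2. Drover goes back to the old quay alone.  [the old quay: the cut-bot, the drill-bot, the grip-bot, the haul-bot, the paint-bot, the scan-bot, the weld-bot | the new quay: the lift-bot, the pack-bot]
3. Drover goes to the new quay with the drill-bot.  [the old quay: the cut-bot, the grip-bot, the haul-bot, the paint-bot, the scan-bot, the weld-bot | the new quay: the drill-bot, the lift-bot, the pack-bot]
4. Drover goes back to the old quay with the lift-bot.  [the old quay: the cut-bot, the grip-bot, the haul-bot, the lift-bot, the paint-bot, the scan-bot, the weld-bot | the new quay: the drill-bot, the pack-bot]
5. Drover goes to the new quay with the haul-bot and the weld-bot.  [the old quay: the cut-bot, the grip-bot, the lift-bot, the paint-bot, the scan-bot | the new quay: the drill-bot, the haul-bot, the pack-bot, the weld-bot]
6. Drover goes back to the old quay with the pack-bot.  [the old quay: the cut-bot, the grip-bot, the lift-bot, the pack-bot, the paint-bot, the scan-bot | the new quay: the drill-bot, the haul-bot, the weld-bot]
7. Drover goes to the new quay with the cut-bot and the scan-bot.  [the old quay: the grip-bot, the lift-bot, the pack-bot, the paint-bot | the new quay: the cut-bot, the drill-bot, the haul-bot, the scan-bot, the weld-bot]
8. Drover goes back to the old quay alone.  [the old quay: the grip-bot, the lift-bot, the pack-bot, the paint-bot | the new quay: the cut-bot, the drill-bot, the haul-bot, the scan-bot, the weld-bot]
9. Drover goes to the new quay with the grip-bot and the paint-bot.  [the old quay: the lift-bot, the pack-bot | the new quay: the cut-bot, the drill-bot, the grip-bot, the haul-bot, the paint-bot, the scan-bot, the weld-bot]
10. Drover goes back to the old quay alone.  [the old quay: the lift-bot, the pack-bot | the new quay: the cut-bot, the drill-bot, the grip-bot, the haul-bot, the paint-bot, the scan-bot, the weld-bot]
11. Drover goes to the new quay with the lift-bot and the pack-bot.  [the old quay: — | the new quay: the cut-bot, the drill-bot, the grip-bot, the haul-bot, the lift-bot, the pack-bot, the paint-bot, the scan-bot, the weld-bot]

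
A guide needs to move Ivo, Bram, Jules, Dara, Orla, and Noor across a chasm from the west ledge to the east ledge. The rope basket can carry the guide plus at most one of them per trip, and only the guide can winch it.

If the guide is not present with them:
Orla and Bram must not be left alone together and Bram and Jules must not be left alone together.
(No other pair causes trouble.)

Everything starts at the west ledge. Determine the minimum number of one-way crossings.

13

Counting alone: the guide can take at most 1 across per trip to the east ledge, so moving all 6 needs at least 6 loaded trips out, with a return between consecutive ones — at least 11 crossings.
The safety rule pushes this higher. Following every safe sequence of crossings, the most of the 6 that can be at the east ledge as the rope basket arrives there on crossing 11 is 5 — never all 6.
So no plan with fewer than 13 crossings exists, and this one achieves 13:
1. Guide goes to the east ledge with Bram.  [the west ledge: Dara, Ivo, Jules, Noor, Orla | the east ledge: Bram]
2. Guide goes back to the west ledge alone.  [the west ledge: Dara, Ivo, Jules, Noor, Orla | the east ledge: Bram]
3. Guide goes to the east ledge with Ivo.  [the west ledge: Dara, Jules, Noor, Orla | the east ledge: Bram, Ivo]
4. Guide goes back to the west ledge alone.  [the west ledge: Dara, Jules, Noor, Orla | the east ledge: Bram, Ivo]
5. Guide goes to the east ledge with Jules.  [the west ledge: Dara, Noor, Orla | the east ledge: Bram, Ivo, Jules]
6. Guide goes back to the west ledge with Bram.  [the west ledge: Bram, Dara, Noor, Orla | the east ledge: Ivo, Jules]
7. Guide goes to the east ledge with Orla.  [the west ledge: Bram, Dara, Noor | the east ledge: Ivo, Jules, Orla]
8. Guide goes back to the west ledge alone.  [the west ledge: Bram, Dara, Noor | the east ledge: Ivo, Jules, Orla]
9. Guide goes to the east ledge with Dara.  [the west ledge: Bram, Noor | the east ledge: Dara, Ivo, Jules, Orla]
10. Guide goes back to the west ledge alone.  [the west ledge: Bram, Noor | the east ledge: Dara, Ivo, Jules, Orla]
11. Guide goes to the east ledge with Noor.  [the west ledge: Bram | the east ledge: Dara, Ivo, Jules, Noor, Orla]
12. Guide goes back to the west ledge alone.  [the west ledge: Bram | the east ledge: Dara, Ivo, Jules, Noor, Orla]
13. Guide goes to the east ledge with Bram.  [the west ledge: — | the east ledge: Bram, Dara, Ivo, Jules, Noor, Orla]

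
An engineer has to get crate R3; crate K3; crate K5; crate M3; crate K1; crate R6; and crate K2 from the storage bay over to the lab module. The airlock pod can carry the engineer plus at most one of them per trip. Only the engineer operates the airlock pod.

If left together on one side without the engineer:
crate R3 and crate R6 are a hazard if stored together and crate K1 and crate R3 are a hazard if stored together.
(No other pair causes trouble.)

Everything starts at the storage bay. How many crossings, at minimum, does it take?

Counting alone: the engineer can take at most 1 across per trip to the lab module, so moving all 7 needs at least 7 loaded trips out, with a return between consecutive ones — at least 13 crossings.
The safety rule pushes this higher. Following every safe sequence of crossings, the most of the 7 that can be at the lab module as the airlock pod arrives there on crossing 13 is 6 — never all 7.
So no plan with fewer than 15 crossings exists, and this one achieves 15:
1. Engineer goes to the lab module with crate R3.
2. Engineer goes back to the storage bay alone.
3. Engineer goes to the lab module with crate K3.
4. Engineer goes back to the storage bay alone.
5. Engineer goes to the lab module with crate K5.
6. Engineer goes back to the storage bay alone.
7. Engineer goes to the lab module with crate M3.
8. Engineer goes back to the storage bay alone.
9. Engineer goes to the lab module with crate K1.
10. Engineer goes back to the storage bay with crate R3.
11. Engineer goes to the lab module with crate R6.
12. Engineer goes back to the storage bay alone.
13. Engineer goes to the lab module with crate K2.
14. Engineer goes back to the storage bay alone.
15. Engineer goes to the lab module with crate R3.

15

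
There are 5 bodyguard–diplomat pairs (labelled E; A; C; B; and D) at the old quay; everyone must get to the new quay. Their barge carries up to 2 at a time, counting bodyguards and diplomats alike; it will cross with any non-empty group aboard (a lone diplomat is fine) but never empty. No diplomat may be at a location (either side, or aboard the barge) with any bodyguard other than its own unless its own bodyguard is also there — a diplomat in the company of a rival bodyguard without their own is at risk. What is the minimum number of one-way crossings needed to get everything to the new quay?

Following every safe sequence of crossings from the start, the most of the 10 that can be at the new quay as the barge arrives there on crossings 1, 3, 5, 7 is 2, 3, 4, 5 respectively; the best ever achieved is 5 of 10.
From crossing 9 on, no configuration arises that was not already reachable earlier: only 82 distinct safe configurations (who is on which side, and where the barge is) can ever be reached, none of them has everyone across, and every continuation just revisits them. So no valid plan exists.

impossible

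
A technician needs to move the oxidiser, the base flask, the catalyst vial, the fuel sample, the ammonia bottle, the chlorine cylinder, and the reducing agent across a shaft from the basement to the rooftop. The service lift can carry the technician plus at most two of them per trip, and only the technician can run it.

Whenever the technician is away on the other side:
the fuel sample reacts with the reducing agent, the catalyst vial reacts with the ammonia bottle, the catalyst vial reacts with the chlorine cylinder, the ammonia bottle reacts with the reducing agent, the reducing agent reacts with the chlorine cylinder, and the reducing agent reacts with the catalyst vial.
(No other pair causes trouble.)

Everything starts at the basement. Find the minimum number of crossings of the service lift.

Counting alone: the technician can take at most 2 across per trip to the rooftop, so moving all 7 needs at least 4 loaded trips out, with a return between consecutive ones — at least 7 crossings.
The safety rule pushes this higher. Following every safe sequence of crossings, the most of the 7 that can be at the rooftop as the service lift arrives there on crossings 7, 9 is 5, 6 respectively — never all 7.
So no plan with fewer than 11 crossings exists, and this one achieves 11:
1. Technician goes to the rooftop with the catalyst vial and the reducing agent.
2. Technician goes back to the basement with the catalyst vial.
3. Technician goes to the rooftop with the catalyst vial and the oxidiser.
4. Technician goes back to the basement with the catalyst vial.
5. Technician goes to the rooftop with the base flask and the catalyst vial.
6. Technician goes back to the basement with the catalyst vial.
7. Technician goes to the rooftop with the catalyst vial and the fuel sample.
8. Technician goes back to the basement with the reducing agent.
9. Technician goes to the rooftop with the ammonia bottle and the chlorine cylinder.
10. Technician goes back to the basement with the catalyst vial.
11. Technician goes to the rooftop with the catalyst vial and the reducing agent.

11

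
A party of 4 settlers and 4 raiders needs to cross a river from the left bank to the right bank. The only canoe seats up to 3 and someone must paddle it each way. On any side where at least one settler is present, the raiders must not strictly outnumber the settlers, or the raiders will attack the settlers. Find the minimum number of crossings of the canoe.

Counting alone: each trip to the right bank takes at most 3 across and each return brings at least 1 back, so after t trips out (and t−1 returns) at most 3t − (t−1) of the 8 are across; that first reaches 8 at t = 4, so at least 7 crossings are needed.
The safety rule pushes this higher. Following every safe sequence of crossings, the most of the 8 that can be at the right bank as the canoe arrives there on crossing 7 is 7 — never all 8.
So no plan with fewer than 9 crossings exists, and this one achieves 9:
1. 2 raiders → the right bank.  (the left bank: 4S 2R; the right bank: 0S 2R)
2. 1 raider ← the left bank.  (the left bank: 4S 3R; the right bank: 0S 1R)
3. 3 raiders → the right bank.  (the left bank: 4S 0R; the right bank: 0S 4R)
4. 1 raider ← the left bank.  (the left bank: 4S 1R; the right bank: 0S 3R)
5. 3 settlers → the right bank.  (the left bank: 1S 1R; the right bank: 3S 3R)
6. 1 settler and 1 raider ← the left bank.  (the left bank: 2S 2R; the right bank: 2S 2R)
7. 2 settlers → the right bank.  (the left bank: 0S 2R; the right bank: 4S 2R)
8. 1 raider ← the left bank.  (the left bank: 0S 3R; the right bank: 4S 1R)
9. 3 raiders → the right bank.  (the left bank: 0S 0R; the right bank: 4S 4R)

9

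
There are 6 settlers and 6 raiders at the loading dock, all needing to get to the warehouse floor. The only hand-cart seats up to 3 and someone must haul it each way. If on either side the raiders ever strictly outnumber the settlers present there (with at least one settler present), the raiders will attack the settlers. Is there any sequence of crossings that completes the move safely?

Following every safe sequence of crossings from the start, the most of the 12 that can be at the warehouse floor as the hand-cart arrives there on crossings 1, 3, 5 is 3, 5, 6 respectively; the best ever achieved is 6 of 12.
From crossing 7 on, no configuration arises that was not already reachable earlier: only 17 distinct safe configurations (who is on which side, and where the hand-cart is) can ever be reached, none of them has everyone across, and every continuation just revisits them. They are: 0 settlers + 0 raiders across (hand-cart back at the start); 0 settlers + 1 raider across (hand-cart there); 0 settlers + 1 raider across (hand-cart back at the start); 0 settlers + 2 raiders across (hand-cart there); 0 settlers + 2 raiders across (hand-cart back at the start); 0 settlers + 3 raiders across (hand-cart there); 0 settlers + 3 raiders across (hand-cart back at the start); 0 settlers + 4 raiders across (hand-cart there); 0 settlers + 4 raiders across (hand-cart back at the start); 0 settlers + 5 raiders across (hand-cart there); 0 settlers + 5 raiders across (hand-cart back at the start); 0 settlers + 6 raiders across (hand-cart there); 1 settler + 1 raider across (hand-cart there); 1 settler + 1 raider across (hand-cart back at the start); 2 settlers + 2 raiders across (hand-cart there); 2 settlers + 2 raiders across (hand-cart back at the start); 3 settlers + 3 raiders across (hand-cart there). So no valid plan exists.

No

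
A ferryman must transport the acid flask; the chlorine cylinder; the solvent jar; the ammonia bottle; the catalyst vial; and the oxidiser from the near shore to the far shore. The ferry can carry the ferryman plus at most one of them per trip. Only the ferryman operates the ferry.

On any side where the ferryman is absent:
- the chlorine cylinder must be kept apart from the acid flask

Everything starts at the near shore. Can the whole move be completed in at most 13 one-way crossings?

Yes — this plan uses 11 crossings (≤ 13):
1. Ferryman goes to the far shore with the acid flask.  [the near shore: the ammonia bottle, the catalyst vial, the chlorine cylinder, the oxidiser, the solvent jar | the far shore: the acid flask]
2. Ferryman goes back to the near shore alone.  [the near shore: the ammonia bottle, the catalyst vial, the chlorine cylinder, the oxidiser, the solvent jar | the far shore: the acid flask]
3. Ferryman goes to the far shore with the solvent jar.  [the near shore: the ammonia bottle, the catalyst vial, the chlorine cylinder, the oxidiser | the far shore: the acid flask, the solvent jar]
4. Ferryman goes back to the near shore alone.  [the near shore: the ammonia bottle, the catalyst vial, the chlorine cylinder, the oxidiser | the far shore: the acid flask, the solvent jar]
5. Ferryman goes to the far shore with the ammonia bottle.  [the near shore: the catalyst vial, the chlorine cylinder, the oxidiser | the far shore: the acid flask, the ammonia bottle, the solvent jar]
6. Ferryman goes back to the near shore alone.  [the near shore: the catalyst vial, the chlorine cylinder, the oxidiser | the far shore: the acid flask, the ammonia bottle, the solvent jar]
7. Ferryman goes to the far shore with the catalyst vial.  [the near shore: the chlorine cylinder, the oxidiser | the far shore: the acid flask, the ammonia bottle, the catalyst vial, the solvent jar]
8. Ferryman goes back to the near shore alone.  [the near shore: the chlorine cylinder, the oxidiser | the far shore: the acid flask, the ammonia bottle, the catalyst vial, the solvent jar]
9. Ferryman goes to the far shore with the oxidiser.  [the near shore: the chlorine cylinder | the far shore: the acid flask, the ammonia bottle, the catalyst vial, the oxidiser, the solvent jar]
10. Ferryman goes back to the near shore alone.  [the near shore: the chlorine cylinder | the far shore: the acid flask, the ammonia bottle, the catalyst vial, the oxidiser, the solvent jar]
11. Ferryman goes to the far shore with the chlorine cylinder.  [the near shore: — | the far shore: the acid flask, the ammonia bottle, the catalyst vial, the chlorine cylinder, the oxidiser, the solvent jar]

Yes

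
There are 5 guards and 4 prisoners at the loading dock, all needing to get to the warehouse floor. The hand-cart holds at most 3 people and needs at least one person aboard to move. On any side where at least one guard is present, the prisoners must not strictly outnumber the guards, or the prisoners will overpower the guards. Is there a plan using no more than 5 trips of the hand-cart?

Counting alone: each trip to the warehouse floor takes at most 3 across and each return brings at least 1 back, so after t trips out (and t−1 returns) at most 3t − (t−1) of the 9 are across; that first reaches 9 at t = 4, so at least 7 crossings are needed.
Since 5 < 7, 5 crossings cannot be enough. (The shortest complete plan in fact takes 7:)
1. 3 prisoners → the warehouse floor.  (the loading dock: 5G 1P; the warehouse floor: 0G 3P)
2. 1 prisoner ← the loading dock.  (the loading dock: 5G 2P; the warehouse floor: 0G 2P)
3. 3 guards → the warehouse floor.  (the loading dock: 2G 2P; the warehouse floor: 3G 2P)
4. 1 guard ← the loading dock.  (the loading dock: 3G 2P; the warehouse floor: 2G 2P)
5. 2 guards and 1 prisoner → the warehouse floor.  (the loading dock: 1G 1P; the warehouse floor: 4G 3P)
6. 1 guard ← the loading dock.  (the loading dock: 2G 1P; the warehouse floor: 3G 3P)
7. 2 guards and 1 prisoner → the warehouse floor.  (the loading dock: 0G 0P; the warehouse floor: 5G 4P)

No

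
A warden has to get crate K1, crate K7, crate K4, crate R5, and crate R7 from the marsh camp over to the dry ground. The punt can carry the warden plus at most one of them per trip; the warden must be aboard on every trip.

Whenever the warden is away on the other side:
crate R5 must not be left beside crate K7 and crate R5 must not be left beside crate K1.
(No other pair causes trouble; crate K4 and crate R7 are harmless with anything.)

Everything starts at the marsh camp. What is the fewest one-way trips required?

Counting alone: the warden can take at most 1 across per trip to the dry ground, so moving all 5 needs at least 5 loaded trips out, with a return between consecutive ones — at least 9 crossings.
The safety rule pushes this higher. Following every safe sequence of crossings, the most of the 5 that can be at the dry ground as the punt arrives there on crossing 9 is 4 — never all 5.
So no plan with fewer than 11 crossings exists, and this one achieves 11:
1. Warden goes to the dry ground with crate R5.
2. Warden goes back to the marsh camp alone.
3. Warden goes to the dry ground with crate K1.
4. Warden goes back to the marsh camp with crate R5.
5. Warden goes to the dry ground with crate K7.
6. Warden goes back to the marsh camp alone.
7. Warden goes to the dry ground with crate K4.
8. Warden goes back to the marsh camp alone.
9. Warden goes to the dry ground with crate R7.
10. Warden goes back to the marsh camp alone.
11. Warden goes to the dry ground with crate R5.

11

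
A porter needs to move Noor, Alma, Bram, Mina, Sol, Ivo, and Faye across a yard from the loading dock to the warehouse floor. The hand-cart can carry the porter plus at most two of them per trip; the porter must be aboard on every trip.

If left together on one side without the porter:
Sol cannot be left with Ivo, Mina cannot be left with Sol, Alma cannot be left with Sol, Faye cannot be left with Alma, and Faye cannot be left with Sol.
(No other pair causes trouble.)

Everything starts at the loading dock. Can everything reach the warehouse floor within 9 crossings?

Counting alone: the porter can take at most 2 across per trip to the warehouse floor, so moving all 7 needs at least 4 loaded trips out, with a return between consecutive ones — at least 7 crossings.
The safety rule pushes this higher. Following every safe sequence of crossings, the most of the 7 that can be at the warehouse floor as the hand-cart arrives there on crossings 7, 9 is 5, 6 respectively — never all 7.
So the move cannot be finished within 9 crossings. (The shortest complete plan takes 11:)
1. Porter goes to the warehouse floor with Alma and Sol.  [the loading dock: Bram, Faye, Ivo, Mina, Noor | the warehouse floor: Alma, Sol]
2. Porter goes back to the loading dock with Alma.  [the loading dock: Alma, Bram, Faye, Ivo, Mina, Noor | the warehouse floor: Sol]
3. Porter goes to the warehouse floor with Alma and Noor.  [the loading dock: Bram, Faye, Ivo, Mina | the warehouse floor: Alma, Noor, Sol]
4. Porter goes back to the loading dock with Alma.  [the loading dock: Alma, Bram, Faye, Ivo, Mina | the warehouse floor: Noor, Sol]
5. Porter goes to the warehouse floor with Alma and Bram.  [the loading dock: Faye, Ivo, Mina | the warehouse floor: Alma, Bram, Noor, Sol]
6. Porter goes back to the loading dock with Alma.  [the loading dock: Alma, Faye, Ivo, Mina | the warehouse floor: Bram, Noor, Sol]
7. Porter goes to the warehouse floor with Alma and Mina.  [the loading dock: Faye, Ivo | the warehouse floor: Alma, Bram, Mina, Noor, Sol]
8. Porter goes back to the loading dock with Sol.  [the loading dock: Faye, Ivo, Sol | the warehouse floor: Alma, Bram, Mina, Noor]
9. Porter goes to the warehouse floor with Ivo and Sol.  [the loading dock: Faye | the warehouse floor: Alma, Bram, Ivo, Mina, Noor, Sol]
10. Porter goes back to the loading dock with Sol.  [the loading dock: Faye, Sol | the warehouse floor: Alma, Bram, Ivo, Mina, Noor]
11. Porter goes to the warehouse floor with Faye and Sol.  [the loading dock: — | the warehouse floor: Alma, Bram, Faye, Ivo, Mina, Noor, Sol]

No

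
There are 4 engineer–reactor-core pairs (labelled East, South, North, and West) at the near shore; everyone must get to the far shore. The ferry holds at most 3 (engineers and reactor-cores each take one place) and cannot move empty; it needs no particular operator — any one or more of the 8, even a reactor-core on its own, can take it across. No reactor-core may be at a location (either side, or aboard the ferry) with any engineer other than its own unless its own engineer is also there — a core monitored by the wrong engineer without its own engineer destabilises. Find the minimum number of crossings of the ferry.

Counting alone: each trip to the far shore takes at most 3 across and each return brings at least 1 back, so after t trips out (and t−1 returns) at most 3t − (t−1) of the 8 are across; that first reaches 8 at t = 4, so at least 7 crossings are needed.
The safety rule pushes this higher. Following every safe sequence of crossings, the most of the 8 that can be at the far shore as the ferry arrives there on crossing 7 is 7 — never all 8.
So no plan with fewer than 9 crossings exists, and this one achieves 9:
1. engineer East and reactor-core East cross → the far shore.
2. engineer East crosses ← the near shore.
3. engineer East, engineer South, and reactor-core South cross → the far shore.
4. engineer East and reactor-core East cross ← the near shore.
5. engineer East, engineer North, and engineer West cross → the far shore.
6. reactor-core South crosses ← the near shore.
7. reactor-core East and reactor-core South cross → the far shore.
8. reactor-core East crosses ← the near shore.
9. reactor-core East, reactor-core North, and reactor-core West cross → the far shore.

9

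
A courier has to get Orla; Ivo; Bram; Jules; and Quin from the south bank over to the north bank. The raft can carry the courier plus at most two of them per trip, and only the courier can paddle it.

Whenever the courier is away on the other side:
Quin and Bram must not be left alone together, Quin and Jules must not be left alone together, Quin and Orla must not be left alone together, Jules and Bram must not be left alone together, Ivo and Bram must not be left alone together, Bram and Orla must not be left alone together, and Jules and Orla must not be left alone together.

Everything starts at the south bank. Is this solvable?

No

Whatever the first load, the items left behind include a forbidden pair without the courier. No opening move is safe, so no plan exists.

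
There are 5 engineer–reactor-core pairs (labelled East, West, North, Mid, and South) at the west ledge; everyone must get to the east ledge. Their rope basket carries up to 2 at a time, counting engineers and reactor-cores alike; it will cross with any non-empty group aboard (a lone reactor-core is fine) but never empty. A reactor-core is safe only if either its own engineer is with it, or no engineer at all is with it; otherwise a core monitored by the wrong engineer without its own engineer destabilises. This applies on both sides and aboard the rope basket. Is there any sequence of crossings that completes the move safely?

No

Following every safe sequence of crossings from the start, the most of the 10 that can be at the east ledge as the rope basket arrives there on crossings 1, 3, 5, 7 is 2, 3, 4, 5 respectively; the best ever achieved is 5 of 10.
From crossing 9 on, no configuration arises that was not already reachable earlier: only 82 distinct safe configurations (who is on which side, and where the rope basket is) can ever be reached, none of them has everyone across, and every continuation just revisits them. So no valid plan exists.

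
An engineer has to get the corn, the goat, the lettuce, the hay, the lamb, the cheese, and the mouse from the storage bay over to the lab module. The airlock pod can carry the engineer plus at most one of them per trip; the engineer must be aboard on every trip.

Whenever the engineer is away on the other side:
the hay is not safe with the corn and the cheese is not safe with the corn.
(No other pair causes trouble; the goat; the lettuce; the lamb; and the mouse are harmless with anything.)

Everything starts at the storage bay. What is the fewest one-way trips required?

Counting alone: the engineer can take at most 1 across per trip to the lab module, so moving all 7 needs at least 7 loaded trips out, with a return between consecutive ones — at least 13 crossings.
The safety rule pushes this higher. Following every safe sequence of crossings, the most of the 7 that can be at the lab module as the airlock pod arrives there on crossing 13 is 6 — never all 7.
So no plan with fewer than 15 crossings exists, and this one achieves 15:
1. Engineer goes to the lab module with the corn.  [the storage bay: the cheese, the goat, the hay, the lamb, the lettuce, the mouse | the lab module: the corn]
2. Engineer goes back to the storage bay alone.  [the storage bay: the cheese, the goat, the hay, the lamb, the lettuce, the mouse | the lab module: the corn]
3. Engineer goes to the lab module with the goat.  [the storage bay: the cheese, the hay, the lamb, the lettuce, the mouse | the lab module: the corn, the goat]
4. Engineer goes back to the storage bay alone.  [the storage bay: the cheese, the hay, the lamb, the lettuce, the mouse | the lab module: the corn, the goat]
5. Engineer goes to the lab module with the lettuce.  [the storage bay: the cheese, the hay, the lamb, the mouse | the lab module: the corn, the goat, the lettuce]
6. Engineer goes back to the storage bay alone.  [the storage bay: the cheese, the hay, the lamb, the mouse | the lab module: the corn, the goat, the lettuce]
7. Engineer goes to the lab module with the hay.  [the storage bay: the cheese, the lamb, the mouse | the lab module: the corn, the goat, the hay, the lettuce]
8. Engineer goes back to the storage bay with the corn.  [the storage bay: the cheese, the corn, the lamb, the mouse | the lab module: the goat, the hay, the lettuce]
9. Engineer goes to the lab module with the cheese.  [the storage bay: the corn, the lamb, the mouse | the lab module: the cheese, the goat, the hay, the lettuce]
10. Engineer goes back to the storage bay alone.  [the storage bay: the corn, the lamb, the mouse | the lab module: the cheese, the goat, the hay, the lettuce]
11. Engineer goes to the lab module with the lamb.  [the storage bay: the corn, the mouse | the lab module: the cheese, the goat, the hay, the lamb, the lettuce]
12. Engineer goes back to the storage bay alone.  [the storage bay: the corn, the mouse | the lab module: the cheese, the goat, the hay, the lamb, the lettuce]
13. Engineer goes to the lab module with the mouse.  [the storage bay: the corn | the lab module: the cheese, the goat, the hay, the lamb, the lettuce, the mouse]
14. Engineer goes back to the storage bay alone.  [the storage bay: the corn | the lab module: the cheese, the goat, the hay, the lamb, the lettuce, the mouse]
15. Engineer goes to the lab module with the corn.  [the storage bay: — | the lab module: the cheese, the corn, the goat, the hay, the lamb, the lettuce, the mouse]

15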